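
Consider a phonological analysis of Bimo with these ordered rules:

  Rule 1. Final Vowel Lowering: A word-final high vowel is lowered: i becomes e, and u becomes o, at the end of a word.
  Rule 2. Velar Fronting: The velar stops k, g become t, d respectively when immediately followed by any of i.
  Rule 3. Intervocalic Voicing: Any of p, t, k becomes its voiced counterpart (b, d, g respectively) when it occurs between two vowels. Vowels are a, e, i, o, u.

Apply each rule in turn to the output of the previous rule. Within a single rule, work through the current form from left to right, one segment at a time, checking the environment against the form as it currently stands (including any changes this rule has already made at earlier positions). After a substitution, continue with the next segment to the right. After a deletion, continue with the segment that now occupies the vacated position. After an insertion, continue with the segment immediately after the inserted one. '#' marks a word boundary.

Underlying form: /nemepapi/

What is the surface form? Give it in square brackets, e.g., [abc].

Rule 1 Final Vowel Lowering: [nemepapi] → [nemepape]
Rule 2 Velar Fronting: no change — [nemepape]
Rule 3 Intervocalic Voicing: [nemepape] → [nemebabe]

[nemebabe]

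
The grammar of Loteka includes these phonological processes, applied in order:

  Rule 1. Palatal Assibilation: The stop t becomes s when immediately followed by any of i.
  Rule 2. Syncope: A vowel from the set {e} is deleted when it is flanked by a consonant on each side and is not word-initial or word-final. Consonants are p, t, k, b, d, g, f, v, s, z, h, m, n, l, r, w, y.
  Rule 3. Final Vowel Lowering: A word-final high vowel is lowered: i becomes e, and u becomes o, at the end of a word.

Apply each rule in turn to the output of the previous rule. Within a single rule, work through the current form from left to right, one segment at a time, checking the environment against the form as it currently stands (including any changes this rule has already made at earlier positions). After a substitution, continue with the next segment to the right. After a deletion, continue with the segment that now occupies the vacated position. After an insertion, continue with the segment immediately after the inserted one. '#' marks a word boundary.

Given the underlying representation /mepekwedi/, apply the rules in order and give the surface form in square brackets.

Rule 1 Palatal Assibilation: no change — [mepekwedi]
Rule 2 Syncope: [mepekwedi] → [mpkwdi]
Rule 3 Final Vowel Lowering: [mpkwdi] → [mpkwde]

[mpkwde]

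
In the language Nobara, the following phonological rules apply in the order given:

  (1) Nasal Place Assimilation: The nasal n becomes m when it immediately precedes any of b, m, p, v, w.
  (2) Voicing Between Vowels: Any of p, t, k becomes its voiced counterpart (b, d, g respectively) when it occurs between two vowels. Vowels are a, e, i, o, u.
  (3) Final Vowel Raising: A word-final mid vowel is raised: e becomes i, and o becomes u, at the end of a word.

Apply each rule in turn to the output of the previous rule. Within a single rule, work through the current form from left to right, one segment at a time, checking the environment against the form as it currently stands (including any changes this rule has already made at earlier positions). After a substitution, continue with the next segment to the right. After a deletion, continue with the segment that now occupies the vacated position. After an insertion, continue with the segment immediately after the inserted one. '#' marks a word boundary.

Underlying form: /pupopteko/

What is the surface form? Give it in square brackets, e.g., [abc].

[puboptegu]

(1) Nasal Place Assimilation: no change — [pupopteko]
(2) Voicing Between Vowels: [pupopteko] → [puboptego]
(3) Final Vowel Raising: [puboptego] → [puboptegu]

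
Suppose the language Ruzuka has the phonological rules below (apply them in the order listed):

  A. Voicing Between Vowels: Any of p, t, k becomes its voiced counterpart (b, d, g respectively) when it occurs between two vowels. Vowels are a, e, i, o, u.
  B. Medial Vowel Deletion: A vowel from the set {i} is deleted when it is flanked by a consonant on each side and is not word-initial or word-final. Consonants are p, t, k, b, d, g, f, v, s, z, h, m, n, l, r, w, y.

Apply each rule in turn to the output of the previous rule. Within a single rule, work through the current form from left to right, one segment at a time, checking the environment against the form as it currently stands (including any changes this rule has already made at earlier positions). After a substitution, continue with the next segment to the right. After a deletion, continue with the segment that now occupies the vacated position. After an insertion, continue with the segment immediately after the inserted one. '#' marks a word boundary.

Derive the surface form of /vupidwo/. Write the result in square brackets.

[vubdwo]

A Voicing Between Vowels: [vupidwo] → [vubidwo]
B Medial Vowel Deletion: [vubidwo] → [vubdwo]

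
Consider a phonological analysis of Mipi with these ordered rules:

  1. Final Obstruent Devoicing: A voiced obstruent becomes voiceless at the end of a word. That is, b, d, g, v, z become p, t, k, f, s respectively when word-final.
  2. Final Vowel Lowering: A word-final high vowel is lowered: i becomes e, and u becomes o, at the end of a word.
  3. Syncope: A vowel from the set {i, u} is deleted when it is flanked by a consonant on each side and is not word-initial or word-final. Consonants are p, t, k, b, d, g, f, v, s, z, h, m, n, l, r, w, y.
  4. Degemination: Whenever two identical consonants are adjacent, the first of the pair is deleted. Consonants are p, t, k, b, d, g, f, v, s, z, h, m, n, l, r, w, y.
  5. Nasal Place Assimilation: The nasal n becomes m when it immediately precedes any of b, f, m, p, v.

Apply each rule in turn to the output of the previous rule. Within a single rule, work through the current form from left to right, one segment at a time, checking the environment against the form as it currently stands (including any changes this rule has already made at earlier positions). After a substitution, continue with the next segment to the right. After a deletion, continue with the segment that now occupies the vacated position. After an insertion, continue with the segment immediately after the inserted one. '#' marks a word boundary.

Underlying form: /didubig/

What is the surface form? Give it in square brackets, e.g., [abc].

1 Final Obstruent Devoicing: [didubig] → [didubik]
2 Final Vowel Lowering: no change — [didubik]
3 Syncope: [didubik] → [ddbk]
4 Degemination: [ddbk] → [dbk]
5 Nasal Place Assimilation: no change — [dbk]

[dbk]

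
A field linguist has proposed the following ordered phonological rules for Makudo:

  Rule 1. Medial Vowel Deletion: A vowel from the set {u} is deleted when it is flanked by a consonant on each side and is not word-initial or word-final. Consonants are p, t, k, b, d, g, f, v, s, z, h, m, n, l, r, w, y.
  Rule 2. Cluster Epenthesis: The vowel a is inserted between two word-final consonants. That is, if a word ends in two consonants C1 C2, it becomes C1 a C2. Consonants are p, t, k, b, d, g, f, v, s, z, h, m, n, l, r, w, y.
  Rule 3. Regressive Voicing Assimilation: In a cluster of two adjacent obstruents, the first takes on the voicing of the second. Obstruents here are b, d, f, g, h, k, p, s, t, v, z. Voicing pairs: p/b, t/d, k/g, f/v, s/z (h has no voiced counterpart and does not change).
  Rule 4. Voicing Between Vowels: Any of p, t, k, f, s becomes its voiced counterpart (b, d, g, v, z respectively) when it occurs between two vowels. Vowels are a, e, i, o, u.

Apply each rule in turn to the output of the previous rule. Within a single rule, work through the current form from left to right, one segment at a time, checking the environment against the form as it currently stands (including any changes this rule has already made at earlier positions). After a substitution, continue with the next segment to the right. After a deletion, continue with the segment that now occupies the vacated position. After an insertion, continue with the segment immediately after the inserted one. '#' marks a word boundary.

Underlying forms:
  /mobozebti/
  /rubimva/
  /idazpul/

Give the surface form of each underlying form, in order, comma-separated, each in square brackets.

[mobozepti], [rbimva], [idaspal]

/mobozebti/:
  Rule 1 Medial Vowel Deletion: no change — [mobozebti]
  Rule 2 Cluster Epenthesis: no change — [mobozebti]
  Rule 3 Regressive Voicing Assimilation: [mobozebti] → [mobozepti]
  Rule 4 Voicing Between Vowels: no change — [mobozepti]
/rubimva/:
  Rule 1 Medial Vowel Deletion: [rubimva] → [rbimva]
  Rule 2 Cluster Epenthesis: no change — [rbimva]
  Rule 3 Regressive Voicing Assimilation: no change — [rbimva]
  Rule 4 Voicing Between Vowels: no change — [rbimva]
/idazpul/:
  Rule 1 Medial Vowel Deletion: [idazpul] → [idazpl]
  Rule 2 Cluster Epenthesis: [idazpl] → [idazpal]
  Rule 3 Regressive Voicing Assimilation: [idazpal] → [idaspal]
  Rule 4 Voicing Between Vowels: no change — [idaspal]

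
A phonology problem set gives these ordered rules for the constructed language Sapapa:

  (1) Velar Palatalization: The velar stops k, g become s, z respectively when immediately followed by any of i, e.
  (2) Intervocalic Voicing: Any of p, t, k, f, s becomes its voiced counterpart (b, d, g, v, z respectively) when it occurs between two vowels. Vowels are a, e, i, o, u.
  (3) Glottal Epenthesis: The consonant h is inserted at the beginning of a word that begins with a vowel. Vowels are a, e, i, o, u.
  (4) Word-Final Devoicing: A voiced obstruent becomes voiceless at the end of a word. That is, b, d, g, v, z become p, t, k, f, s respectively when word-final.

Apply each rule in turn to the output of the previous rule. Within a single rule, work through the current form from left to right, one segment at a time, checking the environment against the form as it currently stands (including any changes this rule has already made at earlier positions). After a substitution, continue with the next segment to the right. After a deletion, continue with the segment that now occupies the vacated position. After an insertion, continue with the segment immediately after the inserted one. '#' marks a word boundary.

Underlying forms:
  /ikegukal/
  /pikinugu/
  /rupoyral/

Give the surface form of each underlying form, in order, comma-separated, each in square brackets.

/ikegukal/:
  (1) Velar Palatalization: [ikegukal] → [isegukal]
  (2) Intervocalic Voicing: [isegukal] → [izegugal]
  (3) Glottal Epenthesis: [izegugal] → [hizegugal]
  (4) Word-Final Devoicing: no change — [hizegugal]
/pikinugu/:
  (1) Velar Palatalization: [pikinugu] → [pisinugu]
  (2) Intervocalic Voicing: [pisinugu] → [pizinugu]
  (3) Glottal Epenthesis: no change — [pizinugu]
  (4) Word-Final Devoicing: no change — [pizinugu]
/rupoyral/:
  (1) Velar Palatalization: no change — [rupoyral]
  (2) Intervocalic Voicing: [rupoyral] → [ruboyral]
  (3) Glottal Epenthesis: no change — [ruboyral]
  (4) Word-Final Devoicing: no change — [ruboyral]

[hizegugal], [pizinugu], [ruboyral]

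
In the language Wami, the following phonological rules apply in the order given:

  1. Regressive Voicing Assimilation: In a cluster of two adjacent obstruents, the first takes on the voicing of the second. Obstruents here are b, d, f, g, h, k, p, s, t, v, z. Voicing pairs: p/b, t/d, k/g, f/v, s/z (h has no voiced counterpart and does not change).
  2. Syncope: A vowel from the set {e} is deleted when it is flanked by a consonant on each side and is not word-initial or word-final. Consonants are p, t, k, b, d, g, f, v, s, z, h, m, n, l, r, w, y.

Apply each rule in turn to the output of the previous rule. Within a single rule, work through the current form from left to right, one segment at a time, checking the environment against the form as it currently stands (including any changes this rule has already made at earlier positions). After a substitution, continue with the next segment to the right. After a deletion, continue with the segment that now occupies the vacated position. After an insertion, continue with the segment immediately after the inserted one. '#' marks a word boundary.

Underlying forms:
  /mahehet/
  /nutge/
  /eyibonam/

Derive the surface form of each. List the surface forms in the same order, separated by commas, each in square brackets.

/mahehet/:
  1 Regressive Voicing Assimilation: no change — [mahehet]
  2 Syncope: [mahehet] → [mahht]
/nutge/:
  1 Regressive Voicing Assimilation: [nutge] → [nudge]
  2 Syncope: no change — [nudge]
/eyibonam/:
  1 Regressive Voicing Assimilation: no change — [eyibonam]
  2 Syncope: no change — [eyibonam]

[mahht], [nudge], [eyibonam]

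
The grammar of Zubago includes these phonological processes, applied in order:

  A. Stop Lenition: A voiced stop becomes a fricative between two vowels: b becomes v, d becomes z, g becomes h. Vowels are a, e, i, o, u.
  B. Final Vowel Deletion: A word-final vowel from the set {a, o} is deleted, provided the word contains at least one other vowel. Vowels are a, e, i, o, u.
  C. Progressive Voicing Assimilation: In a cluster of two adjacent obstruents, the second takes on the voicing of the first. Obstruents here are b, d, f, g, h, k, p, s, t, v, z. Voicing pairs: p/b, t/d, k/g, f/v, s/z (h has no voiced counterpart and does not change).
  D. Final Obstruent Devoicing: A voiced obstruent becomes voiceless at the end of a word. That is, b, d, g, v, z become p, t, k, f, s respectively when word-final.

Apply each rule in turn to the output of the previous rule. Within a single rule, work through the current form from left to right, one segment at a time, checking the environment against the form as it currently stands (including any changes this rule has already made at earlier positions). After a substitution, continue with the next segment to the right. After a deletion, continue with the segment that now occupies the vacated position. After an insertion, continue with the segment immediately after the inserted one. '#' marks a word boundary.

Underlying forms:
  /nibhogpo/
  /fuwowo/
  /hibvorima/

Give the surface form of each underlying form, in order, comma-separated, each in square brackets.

/nibhogpo/:
  A Stop Lenition: no change — [nibhogpo]
  B Final Vowel Deletion: [nibhogpo] → [nibhogp]
  C Progressive Voicing Assimilation: [nibhogp] → [nibhogb]
  D Final Obstruent Devoicing: [nibhogb] → [nibhogp]
/fuwowo/:
  A Stop Lenition: no change — [fuwowo]
  B Final Vowel Deletion: [fuwowo] → [fuwow]
  C Progressive Voicing Assimilation: no change — [fuwow]
  D Final Obstruent Devoicing: no change — [fuwow]
/hibvorima/:
  A Stop Lenition: no change — [hibvorima]
  B Final Vowel Deletion: [hibvorima] → [hibvorim]
  C Progressive Voicing Assimilation: no change — [hibvorim]
  D Final Obstruent Devoicing: no change — [hibvorim]

[nibhogp], [fuwow], [hibvorim]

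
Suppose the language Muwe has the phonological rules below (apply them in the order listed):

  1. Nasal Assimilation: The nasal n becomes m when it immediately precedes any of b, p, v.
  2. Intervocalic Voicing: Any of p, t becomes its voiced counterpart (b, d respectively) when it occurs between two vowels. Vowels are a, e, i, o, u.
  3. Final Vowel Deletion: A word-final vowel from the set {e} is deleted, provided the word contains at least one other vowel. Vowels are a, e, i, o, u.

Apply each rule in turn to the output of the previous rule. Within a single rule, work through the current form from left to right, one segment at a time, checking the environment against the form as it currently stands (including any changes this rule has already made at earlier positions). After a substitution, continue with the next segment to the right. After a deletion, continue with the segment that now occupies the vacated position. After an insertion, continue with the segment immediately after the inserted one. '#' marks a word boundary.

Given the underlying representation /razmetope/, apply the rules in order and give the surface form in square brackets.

1 Nasal Assimilation: no change — [razmetope]
2 Intervocalic Voicing: [razmetope] → [razmedobe]
3 Final Vowel Deletion: [razmedobe] → [razmedob]

[razmedob]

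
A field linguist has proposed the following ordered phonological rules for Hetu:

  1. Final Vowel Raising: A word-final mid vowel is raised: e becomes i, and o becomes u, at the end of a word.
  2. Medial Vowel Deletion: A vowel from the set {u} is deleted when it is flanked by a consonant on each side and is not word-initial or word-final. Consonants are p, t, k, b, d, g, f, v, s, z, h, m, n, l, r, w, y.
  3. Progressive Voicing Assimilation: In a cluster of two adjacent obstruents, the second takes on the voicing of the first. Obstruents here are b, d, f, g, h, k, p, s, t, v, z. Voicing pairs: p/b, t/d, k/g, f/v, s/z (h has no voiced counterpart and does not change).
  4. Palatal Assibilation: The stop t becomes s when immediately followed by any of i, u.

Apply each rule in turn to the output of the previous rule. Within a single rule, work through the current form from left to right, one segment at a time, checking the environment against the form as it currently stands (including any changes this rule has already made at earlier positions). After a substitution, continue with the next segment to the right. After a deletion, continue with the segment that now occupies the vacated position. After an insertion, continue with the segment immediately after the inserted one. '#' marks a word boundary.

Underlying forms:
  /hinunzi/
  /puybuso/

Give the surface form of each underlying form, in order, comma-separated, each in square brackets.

[hinnzi], [pybzu]

/hinunzi/:
  1 Final Vowel Raising: no change — [hinunzi]
  2 Medial Vowel Deletion: [hinunzi] → [hinnzi]
  3 Progressive Voicing Assimilation: no change — [hinnzi]
  4 Palatal Assibilation: no change — [hinnzi]
/puybuso/:
  1 Final Vowel Raising: [puybuso] → [puybusu]
  2 Medial Vowel Deletion: [puybusu] → [pybsu]
  3 Progressive Voicing Assimilation: [pybsu] → [pybzu]
  4 Palatal Assibilation: no change — [pybzu]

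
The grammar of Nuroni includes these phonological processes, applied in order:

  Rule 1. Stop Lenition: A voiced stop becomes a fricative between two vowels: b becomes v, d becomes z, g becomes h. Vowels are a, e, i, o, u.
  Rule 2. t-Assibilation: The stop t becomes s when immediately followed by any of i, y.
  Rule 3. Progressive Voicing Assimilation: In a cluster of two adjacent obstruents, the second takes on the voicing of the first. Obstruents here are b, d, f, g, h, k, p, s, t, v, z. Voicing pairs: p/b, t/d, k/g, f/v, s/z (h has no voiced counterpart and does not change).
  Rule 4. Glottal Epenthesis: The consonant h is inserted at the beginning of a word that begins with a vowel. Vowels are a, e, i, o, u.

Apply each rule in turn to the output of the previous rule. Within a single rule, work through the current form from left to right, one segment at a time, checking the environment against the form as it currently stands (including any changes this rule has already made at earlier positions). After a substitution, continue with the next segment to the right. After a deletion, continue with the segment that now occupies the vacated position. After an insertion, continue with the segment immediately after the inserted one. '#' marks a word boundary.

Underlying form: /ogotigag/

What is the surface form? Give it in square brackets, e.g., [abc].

Rule 1 Stop Lenition: [ogotigag] → [ohotihag]
Rule 2 t-Assibilation: [ohotihag] → [ohosihag]
Rule 3 Progressive Voicing Assimilation: no change — [ohosihag]
Rule 4 Glottal Epenthesis: [ohosihag] → [hohosihag]

[hohosihag]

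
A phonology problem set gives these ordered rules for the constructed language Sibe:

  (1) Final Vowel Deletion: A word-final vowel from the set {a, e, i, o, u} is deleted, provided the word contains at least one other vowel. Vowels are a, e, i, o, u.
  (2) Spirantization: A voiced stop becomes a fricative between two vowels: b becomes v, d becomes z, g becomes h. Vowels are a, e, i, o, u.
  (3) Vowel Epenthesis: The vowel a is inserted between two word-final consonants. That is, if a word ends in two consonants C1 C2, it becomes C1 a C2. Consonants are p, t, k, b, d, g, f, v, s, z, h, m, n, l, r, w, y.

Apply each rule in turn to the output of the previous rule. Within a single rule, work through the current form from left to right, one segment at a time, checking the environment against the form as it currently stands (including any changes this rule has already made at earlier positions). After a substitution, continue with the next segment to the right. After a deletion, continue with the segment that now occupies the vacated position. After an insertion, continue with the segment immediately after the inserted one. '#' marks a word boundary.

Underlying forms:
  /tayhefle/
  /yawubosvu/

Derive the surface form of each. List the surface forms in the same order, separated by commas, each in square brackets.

[tayhefal], [yawuvosav]

/tayhefle/:
  (1) Final Vowel Deletion: [tayhefle] → [tayhefl]
  (2) Spirantization: no change — [tayhefl]
  (3) Vowel Epenthesis: [tayhefl] → [tayhefal]
/yawubosvu/:
  (1) Final Vowel Deletion: [yawubosvu] → [yawubosv]
  (2) Spirantization: [yawubosv] → [yawuvosv]
  (3) Vowel Epenthesis: [yawuvosv] → [yawuvosav]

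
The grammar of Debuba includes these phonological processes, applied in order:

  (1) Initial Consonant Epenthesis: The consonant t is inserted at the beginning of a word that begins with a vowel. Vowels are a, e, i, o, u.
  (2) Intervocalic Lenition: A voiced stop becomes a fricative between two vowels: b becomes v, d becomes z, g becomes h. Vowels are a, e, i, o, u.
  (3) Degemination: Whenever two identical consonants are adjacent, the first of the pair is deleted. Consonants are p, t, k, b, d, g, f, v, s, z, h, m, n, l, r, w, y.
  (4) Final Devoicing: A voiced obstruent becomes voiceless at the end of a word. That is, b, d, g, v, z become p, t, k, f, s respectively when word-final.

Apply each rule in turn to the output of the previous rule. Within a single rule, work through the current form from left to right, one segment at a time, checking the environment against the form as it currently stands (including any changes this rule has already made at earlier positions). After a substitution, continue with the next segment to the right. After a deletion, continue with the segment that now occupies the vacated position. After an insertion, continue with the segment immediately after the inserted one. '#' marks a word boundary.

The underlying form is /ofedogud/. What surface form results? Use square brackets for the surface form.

(1) Initial Consonant Epenthesis: [ofedogud] → [tofedogud]
(2) Intervocalic Lenition: [tofedogud] → [tofezohud]
(3) Degemination: no change — [tofezohud]
(4) Final Devoicing: [tofezohud] → [tofezohut]

[tofezohut]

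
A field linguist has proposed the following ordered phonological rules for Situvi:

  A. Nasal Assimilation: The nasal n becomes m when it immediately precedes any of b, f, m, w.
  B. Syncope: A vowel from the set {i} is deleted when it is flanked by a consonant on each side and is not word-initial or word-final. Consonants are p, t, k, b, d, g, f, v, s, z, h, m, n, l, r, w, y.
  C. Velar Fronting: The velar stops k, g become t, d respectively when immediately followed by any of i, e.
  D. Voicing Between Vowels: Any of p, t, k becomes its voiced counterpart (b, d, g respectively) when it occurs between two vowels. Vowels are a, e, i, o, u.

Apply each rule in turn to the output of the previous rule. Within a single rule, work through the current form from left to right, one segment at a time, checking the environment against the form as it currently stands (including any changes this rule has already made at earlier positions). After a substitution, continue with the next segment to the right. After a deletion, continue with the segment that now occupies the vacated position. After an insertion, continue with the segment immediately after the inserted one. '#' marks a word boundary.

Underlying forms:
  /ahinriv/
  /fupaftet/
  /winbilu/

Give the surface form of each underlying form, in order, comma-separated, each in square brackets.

[ahnrv], [fubaftet], [wmblu]

/ahinriv/:
  A Nasal Assimilation: no change — [ahinriv]
  B Syncope: [ahinriv] → [ahnrv]
  C Velar Fronting: no change — [ahnrv]
  D Voicing Between Vowels: no change — [ahnrv]
/fupaftet/:
  A Nasal Assimilation: no change — [fupaftet]
  B Syncope: no change — [fupaftet]
  C Velar Fronting: no change — [fupaftet]
  D Voicing Between Vowels: [fupaftet] → [fubaftet]
/winbilu/:
  A Nasal Assimilation: [winbilu] → [wimbilu]
  B Syncope: [wimbilu] → [wmblu]
  C Velar Fronting: no change — [wmblu]
  D Voicing Between Vowels: no change — [wmblu]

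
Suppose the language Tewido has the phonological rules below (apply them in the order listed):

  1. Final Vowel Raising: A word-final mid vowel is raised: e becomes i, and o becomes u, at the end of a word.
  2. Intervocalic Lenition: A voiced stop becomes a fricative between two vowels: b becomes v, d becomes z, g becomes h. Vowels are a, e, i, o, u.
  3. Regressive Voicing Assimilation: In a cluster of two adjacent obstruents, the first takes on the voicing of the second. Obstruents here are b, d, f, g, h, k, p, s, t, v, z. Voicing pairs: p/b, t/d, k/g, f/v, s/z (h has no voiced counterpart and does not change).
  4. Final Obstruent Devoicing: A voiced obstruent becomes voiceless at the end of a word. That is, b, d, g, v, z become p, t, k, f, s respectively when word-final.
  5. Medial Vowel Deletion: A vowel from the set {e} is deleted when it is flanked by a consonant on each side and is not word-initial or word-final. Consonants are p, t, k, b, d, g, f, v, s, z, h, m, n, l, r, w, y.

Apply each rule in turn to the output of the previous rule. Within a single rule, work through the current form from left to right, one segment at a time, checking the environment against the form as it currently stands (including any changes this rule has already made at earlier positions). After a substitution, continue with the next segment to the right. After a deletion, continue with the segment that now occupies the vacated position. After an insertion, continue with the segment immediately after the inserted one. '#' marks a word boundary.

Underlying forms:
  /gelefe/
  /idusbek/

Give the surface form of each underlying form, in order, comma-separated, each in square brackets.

[glfi], [izuzbk]

/gelefe/:
  1 Final Vowel Raising: [gelefe] → [gelefi]
  2 Intervocalic Lenition: no change — [gelefi]
  3 Regressive Voicing Assimilation: no change — [gelefi]
  4 Final Obstruent Devoicing: no change — [gelefi]
  5 Medial Vowel Deletion: [gelefi] → [glfi]
/idusbek/:
  1 Final Vowel Raising: no change — [idusbek]
  2 Intervocalic Lenition: [idusbek] → [izusbek]
  3 Regressive Voicing Assimilation: [izusbek] → [izuzbek]
  4 Final Obstruent Devoicing: no change — [izuzbek]
  5 Medial Vowel Deletion: [izuzbek] → [izuzbk]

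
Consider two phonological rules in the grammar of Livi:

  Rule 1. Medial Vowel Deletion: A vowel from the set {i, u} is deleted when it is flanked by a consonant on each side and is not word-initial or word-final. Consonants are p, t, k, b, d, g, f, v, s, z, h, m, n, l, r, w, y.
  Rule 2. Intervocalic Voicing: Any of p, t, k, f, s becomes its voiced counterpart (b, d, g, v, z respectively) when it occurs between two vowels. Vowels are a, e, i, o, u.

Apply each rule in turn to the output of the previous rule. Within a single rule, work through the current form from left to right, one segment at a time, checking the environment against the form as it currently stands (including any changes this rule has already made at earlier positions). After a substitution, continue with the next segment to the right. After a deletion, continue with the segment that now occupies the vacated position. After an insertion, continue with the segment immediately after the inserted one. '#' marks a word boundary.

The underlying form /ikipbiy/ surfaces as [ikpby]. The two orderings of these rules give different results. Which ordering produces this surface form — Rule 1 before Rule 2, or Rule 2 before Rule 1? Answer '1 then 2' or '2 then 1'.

1 then 2

Order 1 then 2:
  1 Medial Vowel Deletion: [ikipbiy] → [ikpby]
  2 Intervocalic Voicing: no change — [ikpby]
  result: [ikpby]
Order 2 then 1:
  2 Intervocalic Voicing: [ikipbiy] → [igipbiy]
  1 Medial Vowel Deletion: [igipbiy] → [igpby]
  result: [igpby]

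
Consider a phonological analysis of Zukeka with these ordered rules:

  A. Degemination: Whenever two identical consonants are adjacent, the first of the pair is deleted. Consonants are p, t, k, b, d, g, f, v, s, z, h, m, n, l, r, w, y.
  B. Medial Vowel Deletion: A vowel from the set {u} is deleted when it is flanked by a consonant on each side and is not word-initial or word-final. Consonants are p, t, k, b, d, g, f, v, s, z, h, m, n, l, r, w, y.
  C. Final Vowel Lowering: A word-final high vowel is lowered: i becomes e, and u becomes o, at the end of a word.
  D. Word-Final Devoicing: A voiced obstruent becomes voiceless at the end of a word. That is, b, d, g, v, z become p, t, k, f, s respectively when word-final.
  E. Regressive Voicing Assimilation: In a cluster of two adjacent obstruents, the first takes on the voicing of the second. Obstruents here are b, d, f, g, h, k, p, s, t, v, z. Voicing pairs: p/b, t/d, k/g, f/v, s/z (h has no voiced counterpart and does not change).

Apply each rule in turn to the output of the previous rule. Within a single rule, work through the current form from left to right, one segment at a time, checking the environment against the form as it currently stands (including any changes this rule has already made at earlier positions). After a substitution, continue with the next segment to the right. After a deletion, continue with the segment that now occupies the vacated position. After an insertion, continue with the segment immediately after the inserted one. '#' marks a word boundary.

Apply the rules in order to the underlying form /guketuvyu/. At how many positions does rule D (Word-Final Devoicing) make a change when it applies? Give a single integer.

0

A Degemination: no change — [guketuvyu]
B Medial Vowel Deletion: [guketuvyu] → [gketvyu]
C Final Vowel Lowering: [gketvyu] → [gketvyo]
D Word-Final Devoicing: no change — [gketvyo]
E Regressive Voicing Assimilation: [gketvyo] → [kkedvyo]
Rule D changed 0 position(s).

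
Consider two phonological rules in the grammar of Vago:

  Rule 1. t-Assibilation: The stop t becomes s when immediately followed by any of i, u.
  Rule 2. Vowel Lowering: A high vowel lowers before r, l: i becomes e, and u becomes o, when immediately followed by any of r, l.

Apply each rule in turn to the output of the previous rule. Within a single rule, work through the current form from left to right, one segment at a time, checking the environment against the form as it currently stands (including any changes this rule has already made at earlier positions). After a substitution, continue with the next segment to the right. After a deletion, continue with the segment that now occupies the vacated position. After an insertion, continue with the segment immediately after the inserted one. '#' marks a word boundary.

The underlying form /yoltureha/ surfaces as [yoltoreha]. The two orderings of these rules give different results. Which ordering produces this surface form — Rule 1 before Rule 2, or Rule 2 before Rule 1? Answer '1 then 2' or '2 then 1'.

Order 1 then 2:
  1 t-Assibilation: [yoltureha] → [yolsureha]
  2 Vowel Lowering: [yolsureha] → [yolsoreha]
  result: [yolsoreha]
Order 2 then 1:
  2 Vowel Lowering: [yoltureha] → [yoltoreha]
  1 t-Assibilation: no change — [yoltoreha]
  result: [yoltoreha]

2 then 1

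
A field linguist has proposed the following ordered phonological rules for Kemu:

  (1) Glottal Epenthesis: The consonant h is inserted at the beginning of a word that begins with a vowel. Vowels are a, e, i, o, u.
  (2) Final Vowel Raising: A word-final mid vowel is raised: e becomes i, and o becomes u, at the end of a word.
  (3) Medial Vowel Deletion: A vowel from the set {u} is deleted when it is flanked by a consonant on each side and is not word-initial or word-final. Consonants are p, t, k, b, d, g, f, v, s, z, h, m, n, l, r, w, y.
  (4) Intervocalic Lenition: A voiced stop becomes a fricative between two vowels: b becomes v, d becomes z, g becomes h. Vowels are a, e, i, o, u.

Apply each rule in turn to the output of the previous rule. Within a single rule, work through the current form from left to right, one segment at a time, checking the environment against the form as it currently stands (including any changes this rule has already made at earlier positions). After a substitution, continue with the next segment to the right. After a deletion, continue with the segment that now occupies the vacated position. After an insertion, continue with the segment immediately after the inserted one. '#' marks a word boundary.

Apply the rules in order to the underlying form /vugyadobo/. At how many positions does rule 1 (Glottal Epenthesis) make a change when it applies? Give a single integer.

0

(1) Glottal Epenthesis: no change — [vugyadobo]
(2) Final Vowel Raising: [vugyadobo] → [vugyadobu]
(3) Medial Vowel Deletion: [vugyadobu] → [vgyadobu]
(4) Intervocalic Lenition: [vgyadobu] → [vgyazovu]
Rule 1 changed 0 position(s).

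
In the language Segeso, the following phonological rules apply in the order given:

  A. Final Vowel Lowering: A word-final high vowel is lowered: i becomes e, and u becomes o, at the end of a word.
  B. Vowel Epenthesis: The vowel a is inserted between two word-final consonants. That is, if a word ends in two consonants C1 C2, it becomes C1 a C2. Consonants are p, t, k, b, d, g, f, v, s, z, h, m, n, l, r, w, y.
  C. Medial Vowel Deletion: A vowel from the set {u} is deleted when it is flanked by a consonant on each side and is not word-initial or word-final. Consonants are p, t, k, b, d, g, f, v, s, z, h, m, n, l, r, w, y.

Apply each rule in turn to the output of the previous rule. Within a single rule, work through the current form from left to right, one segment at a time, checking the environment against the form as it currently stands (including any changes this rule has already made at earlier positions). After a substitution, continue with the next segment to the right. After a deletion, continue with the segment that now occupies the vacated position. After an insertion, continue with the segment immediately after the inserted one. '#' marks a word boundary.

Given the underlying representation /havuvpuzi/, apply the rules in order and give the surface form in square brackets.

[havvpze]

A Final Vowel Lowering: [havuvpuzi] → [havuvpuze]
B Vowel Epenthesis: no change — [havuvpuze]
C Medial Vowel Deletion: [havuvpuze] → [havvpze]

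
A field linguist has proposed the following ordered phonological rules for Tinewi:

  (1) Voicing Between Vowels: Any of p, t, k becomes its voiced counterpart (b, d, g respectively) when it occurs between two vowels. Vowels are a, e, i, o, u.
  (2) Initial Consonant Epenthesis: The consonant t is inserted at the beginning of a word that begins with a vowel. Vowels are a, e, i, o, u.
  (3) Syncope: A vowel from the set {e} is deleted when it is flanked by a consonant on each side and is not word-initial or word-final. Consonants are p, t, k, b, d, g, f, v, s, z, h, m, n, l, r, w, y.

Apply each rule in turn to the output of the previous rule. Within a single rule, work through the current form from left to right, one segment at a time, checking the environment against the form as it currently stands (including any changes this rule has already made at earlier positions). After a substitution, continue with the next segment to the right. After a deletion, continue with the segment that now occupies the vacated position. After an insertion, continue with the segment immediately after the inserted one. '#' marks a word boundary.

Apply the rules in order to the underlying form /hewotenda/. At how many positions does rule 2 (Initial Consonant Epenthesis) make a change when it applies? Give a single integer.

(1) Voicing Between Vowels: [hewotenda] → [hewodenda]
(2) Initial Consonant Epenthesis: no change — [hewodenda]
(3) Syncope: [hewodenda] → [hwodnda]
Rule 2 changed 0 position(s).

0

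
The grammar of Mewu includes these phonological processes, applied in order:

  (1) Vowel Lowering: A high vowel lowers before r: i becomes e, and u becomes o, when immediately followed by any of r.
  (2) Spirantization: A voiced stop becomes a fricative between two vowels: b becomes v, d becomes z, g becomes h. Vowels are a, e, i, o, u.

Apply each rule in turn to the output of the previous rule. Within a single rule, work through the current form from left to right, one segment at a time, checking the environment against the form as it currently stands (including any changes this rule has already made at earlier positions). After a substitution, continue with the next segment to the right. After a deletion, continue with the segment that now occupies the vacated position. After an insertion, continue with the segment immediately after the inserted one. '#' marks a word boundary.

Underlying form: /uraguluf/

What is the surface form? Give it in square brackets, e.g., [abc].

[orahuluf]

(1) Vowel Lowering: [uraguluf] → [oraguluf]
(2) Spirantization: [oraguluf] → [orahuluf]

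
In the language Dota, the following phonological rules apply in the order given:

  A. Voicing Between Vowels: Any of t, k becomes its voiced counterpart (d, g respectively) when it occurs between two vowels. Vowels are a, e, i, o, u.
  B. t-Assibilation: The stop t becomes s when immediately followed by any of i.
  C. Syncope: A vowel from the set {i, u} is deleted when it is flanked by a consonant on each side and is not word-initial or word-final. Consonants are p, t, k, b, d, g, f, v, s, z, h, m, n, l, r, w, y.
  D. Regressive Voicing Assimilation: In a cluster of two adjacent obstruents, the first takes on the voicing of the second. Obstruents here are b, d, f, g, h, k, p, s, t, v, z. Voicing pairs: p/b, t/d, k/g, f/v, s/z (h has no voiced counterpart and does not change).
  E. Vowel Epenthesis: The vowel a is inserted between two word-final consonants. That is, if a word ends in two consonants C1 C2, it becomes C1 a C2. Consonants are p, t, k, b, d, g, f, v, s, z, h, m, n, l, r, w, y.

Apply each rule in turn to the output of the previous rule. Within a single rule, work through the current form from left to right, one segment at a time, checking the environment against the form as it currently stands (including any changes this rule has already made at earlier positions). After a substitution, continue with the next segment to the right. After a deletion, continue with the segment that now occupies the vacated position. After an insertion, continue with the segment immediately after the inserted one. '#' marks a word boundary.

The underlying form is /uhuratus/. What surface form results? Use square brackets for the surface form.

A Voicing Between Vowels: [uhuratus] → [uhuradus]
B t-Assibilation: no change — [uhuradus]
C Syncope: [uhuradus] → [uhrads]
D Regressive Voicing Assimilation: [uhrads] → [uhrats]
E Vowel Epenthesis: [uhrats] → [uhratas]

[uhratas]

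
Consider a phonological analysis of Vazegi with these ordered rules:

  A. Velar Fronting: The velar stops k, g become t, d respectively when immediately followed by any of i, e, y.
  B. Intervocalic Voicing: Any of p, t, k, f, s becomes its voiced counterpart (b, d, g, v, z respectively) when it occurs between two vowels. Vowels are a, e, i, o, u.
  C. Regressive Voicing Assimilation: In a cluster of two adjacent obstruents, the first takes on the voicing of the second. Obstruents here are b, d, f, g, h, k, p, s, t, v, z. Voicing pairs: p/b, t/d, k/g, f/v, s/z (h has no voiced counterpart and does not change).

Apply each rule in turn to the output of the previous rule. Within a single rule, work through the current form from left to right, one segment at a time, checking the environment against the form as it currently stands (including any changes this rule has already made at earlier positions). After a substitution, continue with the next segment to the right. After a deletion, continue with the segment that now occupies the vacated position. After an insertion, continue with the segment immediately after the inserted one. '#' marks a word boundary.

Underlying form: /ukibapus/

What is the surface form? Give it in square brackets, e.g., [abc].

A Velar Fronting: [ukibapus] → [utibapus]
B Intervocalic Voicing: [utibapus] → [udibabus]
C Regressive Voicing Assimilation: no change — [udibabus]

[udibabus]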